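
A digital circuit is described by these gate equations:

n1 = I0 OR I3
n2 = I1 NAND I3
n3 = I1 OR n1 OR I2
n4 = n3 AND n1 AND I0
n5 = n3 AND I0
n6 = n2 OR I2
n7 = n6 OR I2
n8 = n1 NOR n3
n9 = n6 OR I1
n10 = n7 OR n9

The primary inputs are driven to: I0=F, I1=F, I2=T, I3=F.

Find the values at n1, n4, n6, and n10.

n1 = F; n4 = F; n6 = T; n10 = T

n1 = I0 OR I3 = F OR F = F
n2 = I1 NAND I3 = F NAND F = T
n3 = I1 OR n1 OR I2 = F OR F OR T = T
n4 = n3 AND n1 AND I0 = T AND F AND F = F
n6 = n2 OR I2 = T OR T = T
n7 = n6 OR I2 = T OR T = T
n9 = n6 OR I1 = T OR F = T
n10 = n7 OR n9 = T OR T = T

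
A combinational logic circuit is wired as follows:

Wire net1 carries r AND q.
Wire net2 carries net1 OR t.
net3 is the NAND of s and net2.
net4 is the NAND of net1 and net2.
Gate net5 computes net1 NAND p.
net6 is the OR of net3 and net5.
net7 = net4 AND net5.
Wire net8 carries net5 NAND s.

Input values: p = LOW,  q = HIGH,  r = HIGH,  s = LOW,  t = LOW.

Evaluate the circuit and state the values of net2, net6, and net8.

net2 = HIGH  net6 = HIGH  net8 = HIGH

net1 = r AND q = HIGH AND HIGH = HIGH
net2 = net1 OR t = HIGH OR LOW = HIGH
net3 = s NAND net2 = LOW NAND HIGH = HIGH
net5 = net1 NAND p = HIGH NAND LOW = HIGH
net6 = net3 OR net5 = HIGH OR HIGH = HIGH
net8 = net5 NAND s = HIGH NAND LOW = HIGH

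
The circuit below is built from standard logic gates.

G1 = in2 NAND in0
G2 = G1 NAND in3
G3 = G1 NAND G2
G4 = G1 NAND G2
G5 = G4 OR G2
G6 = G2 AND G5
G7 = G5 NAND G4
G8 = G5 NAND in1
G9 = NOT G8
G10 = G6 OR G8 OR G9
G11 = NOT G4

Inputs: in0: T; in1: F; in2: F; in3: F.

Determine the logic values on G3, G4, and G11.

G1 = in2 NAND in0 = F NAND T = T
G2 = G1 NAND in3 = T NAND F = T
G3 = G1 NAND G2 = T NAND T = F
G4 = G1 NAND G2 = T NAND T = F
G11 = NOT G4 = NOT F = T

G3 = F, G4 = F, G11 = T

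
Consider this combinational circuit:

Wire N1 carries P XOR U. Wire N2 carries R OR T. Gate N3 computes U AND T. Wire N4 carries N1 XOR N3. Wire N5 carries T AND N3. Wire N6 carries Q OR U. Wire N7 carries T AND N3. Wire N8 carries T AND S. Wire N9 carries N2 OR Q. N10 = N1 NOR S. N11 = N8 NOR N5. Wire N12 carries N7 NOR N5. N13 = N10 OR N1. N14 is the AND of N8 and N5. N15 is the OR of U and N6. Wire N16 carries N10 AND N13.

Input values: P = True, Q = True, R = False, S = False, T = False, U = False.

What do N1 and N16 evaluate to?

N1 = True; N16 = False

N1 = P XOR U = True XOR False = True
N10 = N1 NOR S = True NOR False = False
N13 = N10 OR N1 = False OR True = True
N16 = N10 AND N13 = False AND True = False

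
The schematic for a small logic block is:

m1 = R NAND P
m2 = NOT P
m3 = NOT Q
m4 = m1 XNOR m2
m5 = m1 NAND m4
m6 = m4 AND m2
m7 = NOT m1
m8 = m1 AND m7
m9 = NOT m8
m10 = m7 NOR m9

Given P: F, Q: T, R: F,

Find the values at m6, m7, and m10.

m1 = R NAND P = F NAND F = T
m2 = NOT P = NOT F = T
m4 = m1 XNOR m2 = T XNOR T = T
m6 = m4 AND m2 = T AND T = T
m7 = NOT m1 = NOT T = F
m8 = m1 AND m7 = T AND F = F
m9 = NOT m8 = NOT F = T
m10 = m7 NOR m9 = F NOR T = F

m6 = T  m7 = F  m10 = F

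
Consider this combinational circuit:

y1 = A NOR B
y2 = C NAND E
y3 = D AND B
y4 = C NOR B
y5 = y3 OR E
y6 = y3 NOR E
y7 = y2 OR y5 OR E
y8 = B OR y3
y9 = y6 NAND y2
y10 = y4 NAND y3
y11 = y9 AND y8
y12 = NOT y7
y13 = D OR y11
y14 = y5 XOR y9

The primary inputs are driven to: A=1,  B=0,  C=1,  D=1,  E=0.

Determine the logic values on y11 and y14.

y11 = 0, y14 = 0

y2 = C NAND E = 1 NAND 0 = 1
y3 = D AND B = 1 AND 0 = 0
y5 = y3 OR E = 0 OR 0 = 0
y6 = y3 NOR E = 0 NOR 0 = 1
y8 = B OR y3 = 0 OR 0 = 0
y9 = y6 NAND y2 = 1 NAND 1 = 0
y11 = y9 AND y8 = 0 AND 0 = 0
y14 = y5 XOR y9 = 0 XOR 0 = 0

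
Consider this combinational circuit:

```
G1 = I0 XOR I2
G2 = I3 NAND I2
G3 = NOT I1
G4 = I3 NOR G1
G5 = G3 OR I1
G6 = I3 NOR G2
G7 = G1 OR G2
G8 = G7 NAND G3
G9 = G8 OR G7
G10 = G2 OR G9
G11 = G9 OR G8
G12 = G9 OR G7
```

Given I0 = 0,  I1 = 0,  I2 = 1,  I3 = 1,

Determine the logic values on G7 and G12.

G7 = 1, G12 = 1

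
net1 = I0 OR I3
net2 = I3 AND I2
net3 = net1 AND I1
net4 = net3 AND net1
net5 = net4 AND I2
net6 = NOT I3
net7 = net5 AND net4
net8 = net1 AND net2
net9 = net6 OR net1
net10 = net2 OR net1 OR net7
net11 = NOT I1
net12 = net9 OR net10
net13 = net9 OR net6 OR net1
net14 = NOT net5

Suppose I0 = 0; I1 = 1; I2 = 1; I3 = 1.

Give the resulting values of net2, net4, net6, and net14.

net1 = I0 OR I3 = 0 OR 1 = 1
net2 = I3 AND I2 = 1 AND 1 = 1
net3 = net1 AND I1 = 1 AND 1 = 1
net4 = net3 AND net1 = 1 AND 1 = 1
net5 = net4 AND I2 = 1 AND 1 = 1
net6 = NOT I3 = NOT 1 = 0
net14 = NOT net5 = NOT 1 = 0

net2 = 1; net4 = 1; net6 = 0; net14 = 0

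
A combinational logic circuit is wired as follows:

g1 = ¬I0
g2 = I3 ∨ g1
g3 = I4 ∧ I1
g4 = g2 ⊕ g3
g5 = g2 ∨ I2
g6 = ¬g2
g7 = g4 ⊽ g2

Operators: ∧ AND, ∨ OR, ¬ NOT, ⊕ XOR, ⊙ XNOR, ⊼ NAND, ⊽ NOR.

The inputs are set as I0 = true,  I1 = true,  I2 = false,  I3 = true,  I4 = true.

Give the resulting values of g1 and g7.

g1 = NOT I0 = NOT true = false
g2 = I3 OR g1 = true OR false = true
g3 = I4 AND I1 = true AND true = true
g4 = g2 XOR g3 = true XOR true = false
g7 = g4 NOR g2 = false NOR true = false

g1 = false  g7 = false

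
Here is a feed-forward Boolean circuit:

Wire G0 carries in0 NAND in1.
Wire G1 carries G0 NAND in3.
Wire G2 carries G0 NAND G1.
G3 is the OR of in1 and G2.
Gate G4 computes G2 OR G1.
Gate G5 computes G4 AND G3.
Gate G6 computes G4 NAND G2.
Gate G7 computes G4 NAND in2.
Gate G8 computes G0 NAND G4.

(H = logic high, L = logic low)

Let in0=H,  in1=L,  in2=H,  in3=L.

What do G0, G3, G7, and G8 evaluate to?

G0 = in0 NAND in1 = H NAND L = H
G1 = G0 NAND in3 = H NAND L = H
G2 = G0 NAND G1 = H NAND H = L
G3 = in1 OR G2 = L OR L = L
G4 = G2 OR G1 = L OR H = H
G7 = G4 NAND in2 = H NAND H = L
G8 = G0 NAND G4 = H NAND H = L

G0 = H  G3 = L  G7 = L  G8 = L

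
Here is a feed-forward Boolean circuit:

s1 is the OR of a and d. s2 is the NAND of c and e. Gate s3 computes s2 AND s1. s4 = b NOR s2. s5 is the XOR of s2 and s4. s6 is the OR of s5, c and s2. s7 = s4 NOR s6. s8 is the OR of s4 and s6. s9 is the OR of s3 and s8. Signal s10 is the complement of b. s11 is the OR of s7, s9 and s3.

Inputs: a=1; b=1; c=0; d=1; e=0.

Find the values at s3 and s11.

s3 = 1, s11 = 1

s1 = a OR d = 1 OR 1 = 1
s2 = c NAND e = 0 NAND 0 = 1
s3 = s2 AND s1 = 1 AND 1 = 1
s4 = b NOR s2 = 1 NOR 1 = 0
s5 = s2 XOR s4 = 1 XOR 0 = 1
s6 = s5 OR c OR s2 = 1 OR 0 OR 1 = 1
s7 = s4 NOR s6 = 0 NOR 1 = 0
s8 = s4 OR s6 = 0 OR 1 = 1
s9 = s3 OR s8 = 1 OR 1 = 1
s11 = s7 OR s9 OR s3 = 0 OR 1 OR 1 = 1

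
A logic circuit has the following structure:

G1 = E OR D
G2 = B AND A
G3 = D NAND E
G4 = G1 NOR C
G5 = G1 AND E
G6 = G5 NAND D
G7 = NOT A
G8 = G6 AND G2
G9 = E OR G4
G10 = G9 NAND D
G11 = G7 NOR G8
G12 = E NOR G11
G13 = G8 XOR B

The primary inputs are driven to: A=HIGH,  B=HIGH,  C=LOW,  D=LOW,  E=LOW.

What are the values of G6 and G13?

G1 = E OR D = LOW OR LOW = LOW
G2 = B AND A = HIGH AND HIGH = HIGH
G5 = G1 AND E = LOW AND LOW = LOW
G6 = G5 NAND D = LOW NAND LOW = HIGH
G8 = G6 AND G2 = HIGH AND HIGH = HIGH
G13 = G8 XOR B = HIGH XOR HIGH = LOW

G6 = HIGH  G13 = LOW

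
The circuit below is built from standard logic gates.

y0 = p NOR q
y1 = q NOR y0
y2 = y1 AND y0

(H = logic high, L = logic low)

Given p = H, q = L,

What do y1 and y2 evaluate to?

y0 = p NOR q = H NOR L = L
y1 = q NOR y0 = L NOR L = H
y2 = y1 AND y0 = H AND L = L

y1 = H  y2 = L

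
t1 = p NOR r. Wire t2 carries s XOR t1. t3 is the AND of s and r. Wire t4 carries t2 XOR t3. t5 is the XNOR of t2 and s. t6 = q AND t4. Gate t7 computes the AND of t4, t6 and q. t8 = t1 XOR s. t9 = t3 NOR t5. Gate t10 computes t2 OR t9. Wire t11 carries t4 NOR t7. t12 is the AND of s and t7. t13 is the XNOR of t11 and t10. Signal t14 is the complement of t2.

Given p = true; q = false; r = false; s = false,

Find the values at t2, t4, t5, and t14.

t2 = false, t4 = false, t5 = true, t14 = true

t1 = p NOR r = true NOR false = false
t2 = s XOR t1 = false XOR false = false
t3 = s AND r = false AND false = false
t4 = t2 XOR t3 = false XOR false = false
t5 = t2 XNOR s = false XNOR false = true
t14 = NOT t2 = NOT false = true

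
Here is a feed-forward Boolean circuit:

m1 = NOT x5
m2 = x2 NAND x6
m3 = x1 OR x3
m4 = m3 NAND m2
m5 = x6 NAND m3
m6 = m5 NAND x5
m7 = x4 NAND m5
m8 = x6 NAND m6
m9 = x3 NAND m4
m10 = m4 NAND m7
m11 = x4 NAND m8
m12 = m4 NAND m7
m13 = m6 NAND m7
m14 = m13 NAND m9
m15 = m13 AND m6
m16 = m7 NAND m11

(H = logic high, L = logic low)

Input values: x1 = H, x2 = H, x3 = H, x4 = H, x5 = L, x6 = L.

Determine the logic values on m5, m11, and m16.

m5 = H, m11 = L, m16 = H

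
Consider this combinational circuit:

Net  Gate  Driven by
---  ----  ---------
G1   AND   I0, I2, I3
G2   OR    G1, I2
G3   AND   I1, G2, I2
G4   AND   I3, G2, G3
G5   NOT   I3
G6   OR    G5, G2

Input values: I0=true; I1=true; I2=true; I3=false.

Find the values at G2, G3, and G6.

G1 = I0 AND I2 AND I3 = true AND true AND false = false
G2 = G1 OR I2 = false OR true = true
G3 = I1 AND G2 AND I2 = true AND true AND true = true
G5 = NOT I3 = NOT false = true
G6 = G5 OR G2 = true OR true = true

G2 = true  G3 = true  G6 = true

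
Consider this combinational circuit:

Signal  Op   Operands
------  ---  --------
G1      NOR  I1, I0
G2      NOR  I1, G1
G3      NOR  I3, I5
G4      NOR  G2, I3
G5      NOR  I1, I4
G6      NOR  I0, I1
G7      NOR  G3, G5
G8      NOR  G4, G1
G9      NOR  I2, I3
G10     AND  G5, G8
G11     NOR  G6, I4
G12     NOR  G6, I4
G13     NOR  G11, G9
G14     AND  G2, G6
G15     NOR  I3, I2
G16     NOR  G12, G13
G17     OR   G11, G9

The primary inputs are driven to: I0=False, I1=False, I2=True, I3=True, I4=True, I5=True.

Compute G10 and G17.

G1 = I1 NOR I0 = False NOR False = True
G2 = I1 NOR G1 = False NOR True = False
G4 = G2 NOR I3 = False NOR True = False
G5 = I1 NOR I4 = False NOR True = False
G6 = I0 NOR I1 = False NOR False = True
G8 = G4 NOR G1 = False NOR True = False
G9 = I2 NOR I3 = True NOR True = False
G10 = G5 AND G8 = False AND False = False
G11 = G6 NOR I4 = True NOR True = False
G17 = G11 OR G9 = False OR False = False

G10 = False, G17 = False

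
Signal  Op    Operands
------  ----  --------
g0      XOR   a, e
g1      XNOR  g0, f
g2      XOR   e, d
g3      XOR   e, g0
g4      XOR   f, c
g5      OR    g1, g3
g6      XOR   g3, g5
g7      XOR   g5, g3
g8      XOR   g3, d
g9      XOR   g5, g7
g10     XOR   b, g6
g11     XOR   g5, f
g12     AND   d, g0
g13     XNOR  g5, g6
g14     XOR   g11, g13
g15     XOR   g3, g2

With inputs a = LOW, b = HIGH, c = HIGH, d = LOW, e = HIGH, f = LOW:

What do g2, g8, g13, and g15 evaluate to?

g0 = a XOR e = LOW XOR HIGH = HIGH
g1 = g0 XNOR f = HIGH XNOR LOW = LOW
g2 = e XOR d = HIGH XOR LOW = HIGH
g3 = e XOR g0 = HIGH XOR HIGH = LOW
g5 = g1 OR g3 = LOW OR LOW = LOW
g6 = g3 XOR g5 = LOW XOR LOW = LOW
g8 = g3 XOR d = LOW XOR LOW = LOW
g13 = g5 XNOR g6 = LOW XNOR LOW = HIGH
g15 = g3 XOR g2 = LOW XOR HIGH = HIGH

g2 = HIGH; g8 = LOW; g13 = HIGH; g15 = HIGH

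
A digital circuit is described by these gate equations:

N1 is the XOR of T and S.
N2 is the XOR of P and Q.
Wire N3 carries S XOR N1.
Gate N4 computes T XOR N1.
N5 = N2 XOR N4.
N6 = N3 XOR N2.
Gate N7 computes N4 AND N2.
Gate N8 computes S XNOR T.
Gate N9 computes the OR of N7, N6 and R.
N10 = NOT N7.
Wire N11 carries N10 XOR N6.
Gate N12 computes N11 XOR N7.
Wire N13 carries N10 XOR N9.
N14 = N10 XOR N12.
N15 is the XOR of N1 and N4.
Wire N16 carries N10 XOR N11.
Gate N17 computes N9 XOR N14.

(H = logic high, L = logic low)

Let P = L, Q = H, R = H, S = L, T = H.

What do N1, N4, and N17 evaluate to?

N1 = H; N4 = L; N17 = H

N1 = T XOR S = H XOR L = H
N2 = P XOR Q = L XOR H = H
N3 = S XOR N1 = L XOR H = H
N4 = T XOR N1 = H XOR H = L
N6 = N3 XOR N2 = H XOR H = L
N7 = N4 AND N2 = L AND H = L
N9 = N7 OR N6 OR R = L OR L OR H = H
N10 = NOT N7 = NOT L = H
N11 = N10 XOR N6 = H XOR L = H
N12 = N11 XOR N7 = H XOR L = H
N14 = N10 XOR N12 = H XOR H = L
N17 = N9 XOR N14 = H XOR L = H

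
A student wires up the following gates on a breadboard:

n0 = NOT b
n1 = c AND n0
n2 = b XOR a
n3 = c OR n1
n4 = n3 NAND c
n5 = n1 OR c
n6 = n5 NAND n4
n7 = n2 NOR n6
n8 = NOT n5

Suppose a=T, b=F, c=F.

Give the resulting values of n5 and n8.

n5 = F, n8 = T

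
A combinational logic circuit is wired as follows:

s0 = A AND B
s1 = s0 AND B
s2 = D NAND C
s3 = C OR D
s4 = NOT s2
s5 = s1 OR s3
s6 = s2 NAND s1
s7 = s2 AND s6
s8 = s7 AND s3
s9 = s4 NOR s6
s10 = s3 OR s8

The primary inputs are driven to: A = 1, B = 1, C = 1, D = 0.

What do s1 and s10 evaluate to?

s0 = A AND B = 1 AND 1 = 1
s1 = s0 AND B = 1 AND 1 = 1
s2 = D NAND C = 0 NAND 1 = 1
s3 = C OR D = 1 OR 0 = 1
s6 = s2 NAND s1 = 1 NAND 1 = 0
s7 = s2 AND s6 = 1 AND 0 = 0
s8 = s7 AND s3 = 0 AND 1 = 0
s10 = s3 OR s8 = 1 OR 0 = 1

s1 = 1; s10 = 1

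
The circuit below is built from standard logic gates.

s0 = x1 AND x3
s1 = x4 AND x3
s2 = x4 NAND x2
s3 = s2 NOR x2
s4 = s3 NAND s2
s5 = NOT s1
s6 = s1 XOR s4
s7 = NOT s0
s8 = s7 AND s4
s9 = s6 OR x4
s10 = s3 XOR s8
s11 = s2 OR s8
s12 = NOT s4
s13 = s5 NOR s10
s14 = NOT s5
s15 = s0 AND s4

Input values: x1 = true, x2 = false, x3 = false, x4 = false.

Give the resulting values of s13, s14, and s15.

s13 = false, s14 = false, s15 = false

s0 = x1 AND x3 = true AND false = false
s1 = x4 AND x3 = false AND false = false
s2 = x4 NAND x2 = false NAND false = true
s3 = s2 NOR x2 = true NOR false = false
s4 = s3 NAND s2 = false NAND true = true
s5 = NOT s1 = NOT false = true
s7 = NOT s0 = NOT false = true
s8 = s7 AND s4 = true AND true = true
s10 = s3 XOR s8 = false XOR true = true
s13 = s5 NOR s10 = true NOR true = false
s14 = NOT s5 = NOT true = false
s15 = s0 AND s4 = false AND true = false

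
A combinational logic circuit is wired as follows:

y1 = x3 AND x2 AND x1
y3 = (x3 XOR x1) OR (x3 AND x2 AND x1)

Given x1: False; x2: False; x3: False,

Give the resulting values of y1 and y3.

y1 = False; y3 = False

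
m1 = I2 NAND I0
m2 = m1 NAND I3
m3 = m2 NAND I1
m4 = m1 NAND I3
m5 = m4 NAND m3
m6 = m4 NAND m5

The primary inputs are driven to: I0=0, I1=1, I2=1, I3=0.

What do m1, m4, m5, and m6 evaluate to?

m1 = 1, m4 = 1, m5 = 1, m6 = 0

m1 = I2 NAND I0 = 1 NAND 0 = 1
m2 = m1 NAND I3 = 1 NAND 0 = 1
m3 = m2 NAND I1 = 1 NAND 1 = 0
m4 = m1 NAND I3 = 1 NAND 0 = 1
m5 = m4 NAND m3 = 1 NAND 0 = 1
m6 = m4 NAND m5 = 1 NAND 1 = 0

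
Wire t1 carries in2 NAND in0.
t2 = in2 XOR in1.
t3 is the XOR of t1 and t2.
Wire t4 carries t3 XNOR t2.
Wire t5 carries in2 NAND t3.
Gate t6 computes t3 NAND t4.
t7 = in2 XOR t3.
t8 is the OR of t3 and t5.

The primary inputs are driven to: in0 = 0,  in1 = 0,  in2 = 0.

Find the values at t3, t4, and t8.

t1 = in2 NAND in0 = 0 NAND 0 = 1
t2 = in2 XOR in1 = 0 XOR 0 = 0
t3 = t1 XOR t2 = 1 XOR 0 = 1
t4 = t3 XNOR t2 = 1 XNOR 0 = 0
t5 = in2 NAND t3 = 0 NAND 1 = 1
t8 = t3 OR t5 = 1 OR 1 = 1

t3 = 1, t4 = 0, t8 = 1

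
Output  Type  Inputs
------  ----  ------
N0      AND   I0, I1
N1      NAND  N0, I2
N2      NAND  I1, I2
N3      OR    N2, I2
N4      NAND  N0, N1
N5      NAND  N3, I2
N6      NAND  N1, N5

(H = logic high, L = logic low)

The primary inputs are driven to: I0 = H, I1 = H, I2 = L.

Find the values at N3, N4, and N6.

N0 = I0 AND I1 = H AND H = H
N1 = N0 NAND I2 = H NAND L = H
N2 = I1 NAND I2 = H NAND L = H
N3 = N2 OR I2 = H OR L = H
N4 = N0 NAND N1 = H NAND H = L
N5 = N3 NAND I2 = H NAND L = H
N6 = N1 NAND N5 = H NAND H = L

N3 = H; N4 = L; N6 = L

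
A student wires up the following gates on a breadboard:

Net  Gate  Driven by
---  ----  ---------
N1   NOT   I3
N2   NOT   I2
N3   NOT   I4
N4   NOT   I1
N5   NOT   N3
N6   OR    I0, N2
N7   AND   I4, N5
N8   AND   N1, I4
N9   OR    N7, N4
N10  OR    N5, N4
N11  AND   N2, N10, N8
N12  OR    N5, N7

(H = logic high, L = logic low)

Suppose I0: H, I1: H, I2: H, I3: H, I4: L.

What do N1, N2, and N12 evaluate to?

N1 = L, N2 = L, N12 = L

N1 = NOT I3 = NOT H = L
N2 = NOT I2 = NOT H = L
N3 = NOT I4 = NOT L = H
N5 = NOT N3 = NOT H = L
N7 = I4 AND N5 = L AND L = L
N12 = N5 OR N7 = L OR L = L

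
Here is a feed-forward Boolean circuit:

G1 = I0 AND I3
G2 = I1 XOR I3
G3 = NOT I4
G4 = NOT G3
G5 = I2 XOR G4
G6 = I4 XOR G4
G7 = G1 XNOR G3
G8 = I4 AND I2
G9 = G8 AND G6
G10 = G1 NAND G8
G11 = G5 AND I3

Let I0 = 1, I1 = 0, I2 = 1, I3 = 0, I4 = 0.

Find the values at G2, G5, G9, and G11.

G2 = I1 XOR I3 = 0 XOR 0 = 0
G3 = NOT I4 = NOT 0 = 1
G4 = NOT G3 = NOT 1 = 0
G5 = I2 XOR G4 = 1 XOR 0 = 1
G6 = I4 XOR G4 = 0 XOR 0 = 0
G8 = I4 AND I2 = 0 AND 1 = 0
G9 = G8 AND G6 = 0 AND 0 = 0
G11 = G5 AND I3 = 1 AND 0 = 0

G2 = 0, G5 = 1, G9 = 0, G11 = 0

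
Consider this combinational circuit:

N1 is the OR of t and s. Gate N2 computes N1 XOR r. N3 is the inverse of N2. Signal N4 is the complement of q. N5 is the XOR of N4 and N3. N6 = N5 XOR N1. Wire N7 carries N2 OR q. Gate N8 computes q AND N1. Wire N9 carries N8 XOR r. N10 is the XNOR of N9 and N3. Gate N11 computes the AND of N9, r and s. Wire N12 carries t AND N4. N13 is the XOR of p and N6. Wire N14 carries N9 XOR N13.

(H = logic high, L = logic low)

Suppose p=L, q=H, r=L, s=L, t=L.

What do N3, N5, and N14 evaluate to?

N1 = t OR s = L OR L = L
N2 = N1 XOR r = L XOR L = L
N3 = NOT N2 = NOT L = H
N4 = NOT q = NOT H = L
N5 = N4 XOR N3 = L XOR H = H
N6 = N5 XOR N1 = H XOR L = H
N8 = q AND N1 = H AND L = L
N9 = N8 XOR r = L XOR L = L
N13 = p XOR N6 = L XOR H = H
N14 = N9 XOR N13 = L XOR H = H

N3 = H, N5 = H, N14 = H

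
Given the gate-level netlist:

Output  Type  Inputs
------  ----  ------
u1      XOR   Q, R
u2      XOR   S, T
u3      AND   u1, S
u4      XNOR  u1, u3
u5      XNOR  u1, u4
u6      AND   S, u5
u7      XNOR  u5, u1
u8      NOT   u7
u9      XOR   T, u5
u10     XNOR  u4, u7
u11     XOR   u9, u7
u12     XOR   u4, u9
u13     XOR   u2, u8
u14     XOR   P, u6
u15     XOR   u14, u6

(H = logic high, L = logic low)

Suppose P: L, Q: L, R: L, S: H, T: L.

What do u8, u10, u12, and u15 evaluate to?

u1 = Q XOR R = L XOR L = L
u3 = u1 AND S = L AND H = L
u4 = u1 XNOR u3 = L XNOR L = H
u5 = u1 XNOR u4 = L XNOR H = L
u6 = S AND u5 = H AND L = L
u7 = u5 XNOR u1 = L XNOR L = H
u8 = NOT u7 = NOT H = L
u9 = T XOR u5 = L XOR L = L
u10 = u4 XNOR u7 = H XNOR H = H
u12 = u4 XOR u9 = H XOR L = H
u14 = P XOR u6 = L XOR L = L
u15 = u14 XOR u6 = L XOR L = L

u8 = L; u10 = H; u12 = H; u15 = L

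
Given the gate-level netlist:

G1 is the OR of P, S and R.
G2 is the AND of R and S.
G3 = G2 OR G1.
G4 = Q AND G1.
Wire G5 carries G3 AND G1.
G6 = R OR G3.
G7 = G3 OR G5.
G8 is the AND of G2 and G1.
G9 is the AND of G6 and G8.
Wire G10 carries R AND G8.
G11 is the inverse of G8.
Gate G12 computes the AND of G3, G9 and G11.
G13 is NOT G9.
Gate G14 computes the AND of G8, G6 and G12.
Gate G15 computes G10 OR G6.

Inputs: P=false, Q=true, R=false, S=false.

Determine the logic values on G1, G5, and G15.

G1 = false, G5 = false, G15 = false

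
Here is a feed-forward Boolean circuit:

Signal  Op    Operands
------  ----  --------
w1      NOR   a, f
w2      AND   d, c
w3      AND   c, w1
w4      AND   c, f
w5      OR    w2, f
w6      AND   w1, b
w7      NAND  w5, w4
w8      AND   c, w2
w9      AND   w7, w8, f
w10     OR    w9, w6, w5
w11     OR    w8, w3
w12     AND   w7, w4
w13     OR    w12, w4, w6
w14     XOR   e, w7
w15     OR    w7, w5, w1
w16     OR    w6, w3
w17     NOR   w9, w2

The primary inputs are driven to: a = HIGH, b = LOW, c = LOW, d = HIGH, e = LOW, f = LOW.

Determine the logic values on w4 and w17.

w4 = LOW; w17 = HIGH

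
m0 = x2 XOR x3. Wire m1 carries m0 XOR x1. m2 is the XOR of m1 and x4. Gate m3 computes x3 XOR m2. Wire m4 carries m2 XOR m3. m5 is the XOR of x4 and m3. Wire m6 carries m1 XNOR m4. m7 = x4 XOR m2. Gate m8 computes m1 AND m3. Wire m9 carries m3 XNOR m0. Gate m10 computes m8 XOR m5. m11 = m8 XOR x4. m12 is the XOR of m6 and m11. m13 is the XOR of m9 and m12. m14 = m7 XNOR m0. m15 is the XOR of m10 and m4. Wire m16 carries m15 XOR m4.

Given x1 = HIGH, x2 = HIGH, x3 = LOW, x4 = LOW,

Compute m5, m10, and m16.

m0 = x2 XOR x3 = HIGH XOR LOW = HIGH
m1 = m0 XOR x1 = HIGH XOR HIGH = LOW
m2 = m1 XOR x4 = LOW XOR LOW = LOW
m3 = x3 XOR m2 = LOW XOR LOW = LOW
m4 = m2 XOR m3 = LOW XOR LOW = LOW
m5 = x4 XOR m3 = LOW XOR LOW = LOW
m8 = m1 AND m3 = LOW AND LOW = LOW
m10 = m8 XOR m5 = LOW XOR LOW = LOW
m15 = m10 XOR m4 = LOW XOR LOW = LOW
m16 = m15 XOR m4 = LOW XOR LOW = LOW

m5 = LOW  m10 = LOW  m16 = LOW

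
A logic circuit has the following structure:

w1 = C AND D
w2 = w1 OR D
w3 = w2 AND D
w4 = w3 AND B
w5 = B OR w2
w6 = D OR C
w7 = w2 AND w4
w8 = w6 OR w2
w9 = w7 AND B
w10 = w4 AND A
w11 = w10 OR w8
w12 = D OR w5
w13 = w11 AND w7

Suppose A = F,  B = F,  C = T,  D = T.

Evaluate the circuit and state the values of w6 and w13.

w6 = T, w13 = F

w1 = C AND D = T AND T = T
w2 = w1 OR D = T OR T = T
w3 = w2 AND D = T AND T = T
w4 = w3 AND B = T AND F = F
w6 = D OR C = T OR T = T
w7 = w2 AND w4 = T AND F = F
w8 = w6 OR w2 = T OR T = T
w10 = w4 AND A = F AND F = F
w11 = w10 OR w8 = F OR T = T
w13 = w11 AND w7 = T AND F = F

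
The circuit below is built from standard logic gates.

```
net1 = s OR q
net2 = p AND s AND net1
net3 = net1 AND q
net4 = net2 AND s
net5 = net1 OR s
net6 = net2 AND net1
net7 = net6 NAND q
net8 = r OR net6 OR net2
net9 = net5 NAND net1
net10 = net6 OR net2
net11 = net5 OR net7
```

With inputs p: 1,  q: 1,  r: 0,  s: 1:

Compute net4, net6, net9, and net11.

net4 = 1, net6 = 1, net9 = 0, net11 = 1

net1 = s OR q = 1 OR 1 = 1
net2 = p AND s AND net1 = 1 AND 1 AND 1 = 1
net4 = net2 AND s = 1 AND 1 = 1
net5 = net1 OR s = 1 OR 1 = 1
net6 = net2 AND net1 = 1 AND 1 = 1
net7 = net6 NAND q = 1 NAND 1 = 0
net9 = net5 NAND net1 = 1 NAND 1 = 0
net11 = net5 OR net7 = 1 OR 0 = 1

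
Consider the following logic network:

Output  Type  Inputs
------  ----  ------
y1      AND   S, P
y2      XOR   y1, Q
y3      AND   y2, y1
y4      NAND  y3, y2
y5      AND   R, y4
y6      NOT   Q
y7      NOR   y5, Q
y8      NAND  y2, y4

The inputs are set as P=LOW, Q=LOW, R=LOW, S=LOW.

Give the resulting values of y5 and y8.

y5 = LOW  y8 = HIGH

y1 = S AND P = LOW AND LOW = LOW
y2 = y1 XOR Q = LOW XOR LOW = LOW
y3 = y2 AND y1 = LOW AND LOW = LOW
y4 = y3 NAND y2 = LOW NAND LOW = HIGH
y5 = R AND y4 = LOW AND HIGH = LOW
y8 = y2 NAND y4 = LOW NAND HIGH = HIGH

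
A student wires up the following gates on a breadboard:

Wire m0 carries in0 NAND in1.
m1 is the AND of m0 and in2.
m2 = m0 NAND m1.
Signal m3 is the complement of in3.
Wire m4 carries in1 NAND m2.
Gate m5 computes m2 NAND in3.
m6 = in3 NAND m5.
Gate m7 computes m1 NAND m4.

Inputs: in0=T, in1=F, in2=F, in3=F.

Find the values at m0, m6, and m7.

m0 = T, m6 = T, m7 = T

m0 = in0 NAND in1 = T NAND F = T
m1 = m0 AND in2 = T AND F = F
m2 = m0 NAND m1 = T NAND F = T
m4 = in1 NAND m2 = F NAND T = T
m5 = m2 NAND in3 = T NAND F = T
m6 = in3 NAND m5 = F NAND T = T
m7 = m1 NAND m4 = F NAND T = T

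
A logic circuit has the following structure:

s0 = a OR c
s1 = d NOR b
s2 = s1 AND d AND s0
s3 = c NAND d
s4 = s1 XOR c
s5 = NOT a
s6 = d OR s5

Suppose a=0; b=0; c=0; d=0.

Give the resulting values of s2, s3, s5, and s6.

s0 = a OR c = 0 OR 0 = 0
s1 = d NOR b = 0 NOR 0 = 1
s2 = s1 AND d AND s0 = 1 AND 0 AND 0 = 0
s3 = c NAND d = 0 NAND 0 = 1
s5 = NOT a = NOT 0 = 1
s6 = d OR s5 = 0 OR 1 = 1

s2 = 0; s3 = 1; s5 = 1; s6 = 1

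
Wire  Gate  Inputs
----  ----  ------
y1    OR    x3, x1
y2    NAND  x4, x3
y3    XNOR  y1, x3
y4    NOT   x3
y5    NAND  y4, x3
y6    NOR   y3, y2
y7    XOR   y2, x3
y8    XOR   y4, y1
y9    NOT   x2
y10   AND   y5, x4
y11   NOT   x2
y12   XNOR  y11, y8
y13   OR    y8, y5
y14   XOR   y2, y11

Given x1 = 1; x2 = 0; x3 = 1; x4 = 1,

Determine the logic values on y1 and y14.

y1 = x3 OR x1 = 1 OR 1 = 1
y2 = x4 NAND x3 = 1 NAND 1 = 0
y11 = NOT x2 = NOT 0 = 1
y14 = y2 XOR y11 = 0 XOR 1 = 1

y1 = 1  y14 = 1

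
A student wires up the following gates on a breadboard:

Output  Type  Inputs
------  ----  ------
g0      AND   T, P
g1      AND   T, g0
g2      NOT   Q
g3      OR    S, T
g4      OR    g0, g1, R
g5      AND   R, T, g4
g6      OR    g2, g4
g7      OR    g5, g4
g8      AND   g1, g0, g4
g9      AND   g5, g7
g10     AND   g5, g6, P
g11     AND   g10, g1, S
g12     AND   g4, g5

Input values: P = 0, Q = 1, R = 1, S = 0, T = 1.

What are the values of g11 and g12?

g11 = 0, g12 = 1

g0 = T AND P = 1 AND 0 = 0
g1 = T AND g0 = 1 AND 0 = 0
g2 = NOT Q = NOT 1 = 0
g4 = g0 OR g1 OR R = 0 OR 0 OR 1 = 1
g5 = R AND T AND g4 = 1 AND 1 AND 1 = 1
g6 = g2 OR g4 = 0 OR 1 = 1
g10 = g5 AND g6 AND P = 1 AND 1 AND 0 = 0
g11 = g10 AND g1 AND S = 0 AND 0 AND 0 = 0
g12 = g4 AND g5 = 1 AND 1 = 1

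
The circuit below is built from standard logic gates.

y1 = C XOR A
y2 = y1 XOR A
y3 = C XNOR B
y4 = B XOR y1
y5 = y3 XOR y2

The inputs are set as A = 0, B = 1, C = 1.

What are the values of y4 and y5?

y4 = 0, y5 = 0

y1 = C XOR A = 1 XOR 0 = 1
y2 = y1 XOR A = 1 XOR 0 = 1
y3 = C XNOR B = 1 XNOR 1 = 1
y4 = B XOR y1 = 1 XOR 1 = 0
y5 = y3 XOR y2 = 1 XOR 1 = 0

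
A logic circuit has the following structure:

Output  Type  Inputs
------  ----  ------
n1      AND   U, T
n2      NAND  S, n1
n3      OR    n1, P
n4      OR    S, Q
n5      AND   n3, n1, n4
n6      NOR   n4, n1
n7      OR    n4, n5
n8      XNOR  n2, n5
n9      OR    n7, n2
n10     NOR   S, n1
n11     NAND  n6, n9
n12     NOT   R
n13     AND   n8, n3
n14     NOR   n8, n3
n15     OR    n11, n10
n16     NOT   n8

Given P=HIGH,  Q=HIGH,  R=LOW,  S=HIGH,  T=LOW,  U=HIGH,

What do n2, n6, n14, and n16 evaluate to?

n2 = HIGH  n6 = LOW  n14 = LOW  n16 = HIGH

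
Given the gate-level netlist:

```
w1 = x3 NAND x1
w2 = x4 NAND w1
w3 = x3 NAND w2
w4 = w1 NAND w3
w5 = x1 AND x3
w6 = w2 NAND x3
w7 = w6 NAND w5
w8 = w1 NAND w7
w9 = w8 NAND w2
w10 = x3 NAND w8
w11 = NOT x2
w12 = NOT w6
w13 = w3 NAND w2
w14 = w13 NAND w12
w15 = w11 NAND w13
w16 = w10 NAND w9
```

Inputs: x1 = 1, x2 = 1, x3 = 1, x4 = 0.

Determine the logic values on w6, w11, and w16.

w6 = 0; w11 = 0; w16 = 1

w1 = x3 NAND x1 = 1 NAND 1 = 0
w2 = x4 NAND w1 = 0 NAND 0 = 1
w5 = x1 AND x3 = 1 AND 1 = 1
w6 = w2 NAND x3 = 1 NAND 1 = 0
w7 = w6 NAND w5 = 0 NAND 1 = 1
w8 = w1 NAND w7 = 0 NAND 1 = 1
w9 = w8 NAND w2 = 1 NAND 1 = 0
w10 = x3 NAND w8 = 1 NAND 1 = 0
w11 = NOT x2 = NOT 1 = 0
w16 = w10 NAND w9 = 0 NAND 0 = 1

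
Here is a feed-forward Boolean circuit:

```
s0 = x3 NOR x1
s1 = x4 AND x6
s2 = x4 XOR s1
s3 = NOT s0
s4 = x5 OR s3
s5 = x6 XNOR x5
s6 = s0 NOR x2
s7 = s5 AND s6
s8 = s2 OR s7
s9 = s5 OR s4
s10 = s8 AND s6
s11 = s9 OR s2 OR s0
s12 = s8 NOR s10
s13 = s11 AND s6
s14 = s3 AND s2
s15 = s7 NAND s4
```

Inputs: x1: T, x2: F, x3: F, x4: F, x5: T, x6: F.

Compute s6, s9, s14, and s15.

s6 = T  s9 = T  s14 = F  s15 = T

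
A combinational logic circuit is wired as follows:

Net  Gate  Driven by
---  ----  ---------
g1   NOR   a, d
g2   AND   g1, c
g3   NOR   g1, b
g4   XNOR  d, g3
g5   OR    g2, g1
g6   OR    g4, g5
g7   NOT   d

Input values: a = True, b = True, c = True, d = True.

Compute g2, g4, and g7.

g2 = False, g4 = False, g7 = False

g1 = a NOR d = True NOR True = False
g2 = g1 AND c = False AND True = False
g3 = g1 NOR b = False NOR True = False
g4 = d XNOR g3 = True XNOR False = False
g7 = NOT d = NOT True = False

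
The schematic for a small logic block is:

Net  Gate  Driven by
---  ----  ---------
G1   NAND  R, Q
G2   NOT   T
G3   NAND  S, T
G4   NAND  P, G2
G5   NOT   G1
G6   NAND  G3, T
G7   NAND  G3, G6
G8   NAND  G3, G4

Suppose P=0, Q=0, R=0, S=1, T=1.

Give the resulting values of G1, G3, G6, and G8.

G1 = R NAND Q = 0 NAND 0 = 1
G2 = NOT T = NOT 1 = 0
G3 = S NAND T = 1 NAND 1 = 0
G4 = P NAND G2 = 0 NAND 0 = 1
G6 = G3 NAND T = 0 NAND 1 = 1
G8 = G3 NAND G4 = 0 NAND 1 = 1

G1 = 1  G3 = 0  G6 = 1  G8 = 1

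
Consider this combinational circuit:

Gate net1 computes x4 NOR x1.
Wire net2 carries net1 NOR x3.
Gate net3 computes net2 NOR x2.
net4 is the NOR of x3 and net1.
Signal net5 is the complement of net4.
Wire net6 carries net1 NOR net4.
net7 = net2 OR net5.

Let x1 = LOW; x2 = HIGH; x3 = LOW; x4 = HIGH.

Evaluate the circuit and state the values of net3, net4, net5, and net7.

net1 = x4 NOR x1 = HIGH NOR LOW = LOW
net2 = net1 NOR x3 = LOW NOR LOW = HIGH
net3 = net2 NOR x2 = HIGH NOR HIGH = LOW
net4 = x3 NOR net1 = LOW NOR LOW = HIGH
net5 = NOT net4 = NOT HIGH = LOW
net7 = net2 OR net5 = HIGH OR LOW = HIGH

net3 = LOW, net4 = HIGH, net5 = LOW, net7 = HIGH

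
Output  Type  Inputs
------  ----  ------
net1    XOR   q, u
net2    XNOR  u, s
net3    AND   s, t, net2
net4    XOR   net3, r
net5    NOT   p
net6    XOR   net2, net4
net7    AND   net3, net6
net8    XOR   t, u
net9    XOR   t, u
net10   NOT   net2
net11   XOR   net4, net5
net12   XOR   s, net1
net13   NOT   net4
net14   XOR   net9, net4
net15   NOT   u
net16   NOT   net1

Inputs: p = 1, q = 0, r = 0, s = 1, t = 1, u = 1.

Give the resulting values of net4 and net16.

net1 = q XOR u = 0 XOR 1 = 1
net2 = u XNOR s = 1 XNOR 1 = 1
net3 = s AND t AND net2 = 1 AND 1 AND 1 = 1
net4 = net3 XOR r = 1 XOR 0 = 1
net16 = NOT net1 = NOT 1 = 0

net4 = 1; net16 = 0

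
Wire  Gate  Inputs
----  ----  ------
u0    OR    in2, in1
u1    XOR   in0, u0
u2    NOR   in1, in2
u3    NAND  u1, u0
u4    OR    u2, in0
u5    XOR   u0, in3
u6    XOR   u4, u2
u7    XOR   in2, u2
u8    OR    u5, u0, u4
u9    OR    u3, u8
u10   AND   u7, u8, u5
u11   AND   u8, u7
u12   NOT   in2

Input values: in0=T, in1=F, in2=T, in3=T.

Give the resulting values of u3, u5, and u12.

u3 = T; u5 = F; u12 = F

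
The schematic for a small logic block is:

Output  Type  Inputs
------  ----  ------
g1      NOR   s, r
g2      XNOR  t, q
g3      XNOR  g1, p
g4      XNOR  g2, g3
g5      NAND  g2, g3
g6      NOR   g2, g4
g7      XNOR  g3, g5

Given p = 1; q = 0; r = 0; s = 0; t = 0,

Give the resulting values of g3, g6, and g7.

g3 = 1  g6 = 0  g7 = 0

g1 = s NOR r = 0 NOR 0 = 1
g2 = t XNOR q = 0 XNOR 0 = 1
g3 = g1 XNOR p = 1 XNOR 1 = 1
g4 = g2 XNOR g3 = 1 XNOR 1 = 1
g5 = g2 NAND g3 = 1 NAND 1 = 0
g6 = g2 NOR g4 = 1 NOR 1 = 0
g7 = g3 XNOR g5 = 1 XNOR 0 = 0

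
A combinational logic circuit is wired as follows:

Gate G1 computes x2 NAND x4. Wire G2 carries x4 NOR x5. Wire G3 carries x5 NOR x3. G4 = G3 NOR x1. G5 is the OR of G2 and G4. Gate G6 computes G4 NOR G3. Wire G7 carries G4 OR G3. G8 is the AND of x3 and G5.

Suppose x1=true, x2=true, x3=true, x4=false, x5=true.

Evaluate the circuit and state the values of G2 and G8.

G2 = x4 NOR x5 = false NOR true = false
G3 = x5 NOR x3 = true NOR true = false
G4 = G3 NOR x1 = false NOR true = false
G5 = G2 OR G4 = false OR false = false
G8 = x3 AND G5 = true AND false = false

G2 = false, G8 = false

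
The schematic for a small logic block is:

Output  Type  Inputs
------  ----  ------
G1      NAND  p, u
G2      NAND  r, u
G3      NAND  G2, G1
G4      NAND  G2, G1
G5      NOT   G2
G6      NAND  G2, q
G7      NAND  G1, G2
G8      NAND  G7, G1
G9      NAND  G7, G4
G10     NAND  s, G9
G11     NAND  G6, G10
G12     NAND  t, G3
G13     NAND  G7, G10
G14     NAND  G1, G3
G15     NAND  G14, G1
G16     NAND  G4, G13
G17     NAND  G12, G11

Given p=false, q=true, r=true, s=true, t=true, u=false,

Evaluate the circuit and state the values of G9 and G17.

G1 = p NAND u = false NAND false = true
G2 = r NAND u = true NAND false = true
G3 = G2 NAND G1 = true NAND true = false
G4 = G2 NAND G1 = true NAND true = false
G6 = G2 NAND q = true NAND true = false
G7 = G1 NAND G2 = true NAND true = false
G9 = G7 NAND G4 = false NAND false = true
G10 = s NAND G9 = true NAND true = false
G11 = G6 NAND G10 = false NAND false = true
G12 = t NAND G3 = true NAND false = true
G17 = G12 NAND G11 = true NAND true = false

G9 = true, G17 = false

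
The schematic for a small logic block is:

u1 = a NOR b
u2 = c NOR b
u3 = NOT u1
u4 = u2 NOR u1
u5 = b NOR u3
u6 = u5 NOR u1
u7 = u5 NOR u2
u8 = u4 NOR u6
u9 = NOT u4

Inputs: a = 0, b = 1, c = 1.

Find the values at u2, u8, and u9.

u1 = a NOR b = 0 NOR 1 = 0
u2 = c NOR b = 1 NOR 1 = 0
u3 = NOT u1 = NOT 0 = 1
u4 = u2 NOR u1 = 0 NOR 0 = 1
u5 = b NOR u3 = 1 NOR 1 = 0
u6 = u5 NOR u1 = 0 NOR 0 = 1
u8 = u4 NOR u6 = 1 NOR 1 = 0
u9 = NOT u4 = NOT 1 = 0

u2 = 0, u8 = 0, u9 = 0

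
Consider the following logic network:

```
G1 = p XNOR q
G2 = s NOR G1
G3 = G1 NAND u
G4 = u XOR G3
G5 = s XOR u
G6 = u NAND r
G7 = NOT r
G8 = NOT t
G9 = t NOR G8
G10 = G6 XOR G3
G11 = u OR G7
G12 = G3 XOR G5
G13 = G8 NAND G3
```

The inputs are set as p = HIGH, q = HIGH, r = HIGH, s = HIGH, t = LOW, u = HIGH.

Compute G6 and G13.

G6 = LOW, G13 = HIGH

G1 = p XNOR q = HIGH XNOR HIGH = HIGH
G3 = G1 NAND u = HIGH NAND HIGH = LOW
G6 = u NAND r = HIGH NAND HIGH = LOW
G8 = NOT t = NOT LOW = HIGH
G13 = G8 NAND G3 = HIGH NAND LOW = HIGH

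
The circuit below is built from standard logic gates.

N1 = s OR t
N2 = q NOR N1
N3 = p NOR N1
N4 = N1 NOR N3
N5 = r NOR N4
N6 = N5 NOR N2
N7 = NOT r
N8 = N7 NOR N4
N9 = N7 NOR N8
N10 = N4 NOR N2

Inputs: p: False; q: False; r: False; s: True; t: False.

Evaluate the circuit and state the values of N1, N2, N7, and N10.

N1 = s OR t = True OR False = True
N2 = q NOR N1 = False NOR True = False
N3 = p NOR N1 = False NOR True = False
N4 = N1 NOR N3 = True NOR False = False
N7 = NOT r = NOT False = True
N10 = N4 NOR N2 = False NOR False = True

N1 = True, N2 = False, N7 = True, N10 = True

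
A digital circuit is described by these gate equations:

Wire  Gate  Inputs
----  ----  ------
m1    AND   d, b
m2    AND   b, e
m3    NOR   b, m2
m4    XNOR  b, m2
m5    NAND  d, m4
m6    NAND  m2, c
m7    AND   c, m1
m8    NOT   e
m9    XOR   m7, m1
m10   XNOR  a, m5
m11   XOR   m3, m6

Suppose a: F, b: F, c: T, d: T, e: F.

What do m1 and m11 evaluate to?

m1 = d AND b = T AND F = F
m2 = b AND e = F AND F = F
m3 = b NOR m2 = F NOR F = T
m6 = m2 NAND c = F NAND T = T
m11 = m3 XOR m6 = T XOR T = F

m1 = F, m11 = F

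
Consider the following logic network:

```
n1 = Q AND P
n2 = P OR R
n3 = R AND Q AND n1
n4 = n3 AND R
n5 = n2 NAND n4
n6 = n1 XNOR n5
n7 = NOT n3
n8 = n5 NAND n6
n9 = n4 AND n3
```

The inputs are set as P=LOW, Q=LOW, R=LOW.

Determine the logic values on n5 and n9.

n1 = Q AND P = LOW AND LOW = LOW
n2 = P OR R = LOW OR LOW = LOW
n3 = R AND Q AND n1 = LOW AND LOW AND LOW = LOW
n4 = n3 AND R = LOW AND LOW = LOW
n5 = n2 NAND n4 = LOW NAND LOW = HIGH
n9 = n4 AND n3 = LOW AND LOW = LOW

n5 = HIGH, n9 = LOW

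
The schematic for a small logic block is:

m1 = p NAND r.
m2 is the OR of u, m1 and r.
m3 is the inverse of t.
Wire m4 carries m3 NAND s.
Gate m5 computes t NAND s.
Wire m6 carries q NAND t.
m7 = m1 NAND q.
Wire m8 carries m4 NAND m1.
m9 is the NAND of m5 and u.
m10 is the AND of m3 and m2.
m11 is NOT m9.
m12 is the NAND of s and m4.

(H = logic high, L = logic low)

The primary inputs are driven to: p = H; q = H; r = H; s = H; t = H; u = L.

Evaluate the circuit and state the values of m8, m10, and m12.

m8 = H, m10 = L, m12 = L

m1 = p NAND r = H NAND H = L
m2 = u OR m1 OR r = L OR L OR H = H
m3 = NOT t = NOT H = L
m4 = m3 NAND s = L NAND H = H
m8 = m4 NAND m1 = H NAND L = H
m10 = m3 AND m2 = L AND H = L
m12 = s NAND m4 = H NAND H = L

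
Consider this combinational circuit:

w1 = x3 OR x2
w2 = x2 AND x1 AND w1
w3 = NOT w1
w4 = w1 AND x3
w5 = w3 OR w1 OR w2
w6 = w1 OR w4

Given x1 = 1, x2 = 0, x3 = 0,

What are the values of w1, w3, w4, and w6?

w1 = 0, w3 = 1, w4 = 0, w6 = 0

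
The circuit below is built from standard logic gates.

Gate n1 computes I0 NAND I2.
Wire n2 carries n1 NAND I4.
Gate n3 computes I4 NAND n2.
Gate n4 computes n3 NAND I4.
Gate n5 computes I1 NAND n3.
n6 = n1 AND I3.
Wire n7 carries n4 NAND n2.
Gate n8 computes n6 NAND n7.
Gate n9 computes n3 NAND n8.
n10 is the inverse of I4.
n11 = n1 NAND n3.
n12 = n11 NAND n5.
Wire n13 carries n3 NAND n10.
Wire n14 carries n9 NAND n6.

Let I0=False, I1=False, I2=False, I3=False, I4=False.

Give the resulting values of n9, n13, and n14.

n9 = False, n13 = False, n14 = True

n1 = I0 NAND I2 = False NAND False = True
n2 = n1 NAND I4 = True NAND False = True
n3 = I4 NAND n2 = False NAND True = True
n4 = n3 NAND I4 = True NAND False = True
n6 = n1 AND I3 = True AND False = False
n7 = n4 NAND n2 = True NAND True = False
n8 = n6 NAND n7 = False NAND False = True
n9 = n3 NAND n8 = True NAND True = False
n10 = NOT I4 = NOT False = True
n13 = n3 NAND n10 = True NAND True = False
n14 = n9 NAND n6 = False NAND False = True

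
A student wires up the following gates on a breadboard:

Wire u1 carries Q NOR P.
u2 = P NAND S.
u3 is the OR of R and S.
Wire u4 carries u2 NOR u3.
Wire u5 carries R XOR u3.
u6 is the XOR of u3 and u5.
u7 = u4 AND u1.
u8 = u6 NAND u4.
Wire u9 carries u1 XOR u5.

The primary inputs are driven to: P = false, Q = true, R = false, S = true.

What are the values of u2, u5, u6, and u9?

u1 = Q NOR P = true NOR false = false
u2 = P NAND S = false NAND true = true
u3 = R OR S = false OR true = true
u5 = R XOR u3 = false XOR true = true
u6 = u3 XOR u5 = true XOR true = false
u9 = u1 XOR u5 = false XOR true = true

u2 = true, u5 = true, u6 = false, u9 = true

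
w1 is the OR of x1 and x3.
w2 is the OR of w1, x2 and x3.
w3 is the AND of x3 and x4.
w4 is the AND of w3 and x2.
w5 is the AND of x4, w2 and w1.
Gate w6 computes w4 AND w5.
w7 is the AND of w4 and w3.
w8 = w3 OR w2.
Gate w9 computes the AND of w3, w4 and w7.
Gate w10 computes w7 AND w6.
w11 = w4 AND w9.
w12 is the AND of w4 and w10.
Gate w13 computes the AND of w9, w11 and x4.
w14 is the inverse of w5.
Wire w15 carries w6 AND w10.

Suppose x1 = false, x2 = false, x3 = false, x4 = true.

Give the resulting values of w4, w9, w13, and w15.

w1 = x1 OR x3 = false OR false = false
w2 = w1 OR x2 OR x3 = false OR false OR false = false
w3 = x3 AND x4 = false AND true = false
w4 = w3 AND x2 = false AND false = false
w5 = x4 AND w2 AND w1 = true AND false AND false = false
w6 = w4 AND w5 = false AND false = false
w7 = w4 AND w3 = false AND false = false
w9 = w3 AND w4 AND w7 = false AND false AND false = false
w10 = w7 AND w6 = false AND false = false
w11 = w4 AND w9 = false AND false = false
w13 = w9 AND w11 AND x4 = false AND false AND true = false
w15 = w6 AND w10 = false AND false = false

w4 = false; w9 = false; w13 = false; w15 = false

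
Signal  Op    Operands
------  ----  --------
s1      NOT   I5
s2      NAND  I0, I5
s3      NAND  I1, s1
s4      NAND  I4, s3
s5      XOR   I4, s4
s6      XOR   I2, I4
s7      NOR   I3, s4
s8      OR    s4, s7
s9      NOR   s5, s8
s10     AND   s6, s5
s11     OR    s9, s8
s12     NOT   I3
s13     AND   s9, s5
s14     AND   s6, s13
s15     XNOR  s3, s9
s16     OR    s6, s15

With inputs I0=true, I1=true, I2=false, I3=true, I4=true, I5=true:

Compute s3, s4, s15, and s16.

s3 = true  s4 = false  s15 = false  s16 = true

s1 = NOT I5 = NOT true = false
s3 = I1 NAND s1 = true NAND false = true
s4 = I4 NAND s3 = true NAND true = false
s5 = I4 XOR s4 = true XOR false = true
s6 = I2 XOR I4 = false XOR true = true
s7 = I3 NOR s4 = true NOR false = false
s8 = s4 OR s7 = false OR false = false
s9 = s5 NOR s8 = true NOR false = false
s15 = s3 XNOR s9 = true XNOR false = false
s16 = s6 OR s15 = true OR false = true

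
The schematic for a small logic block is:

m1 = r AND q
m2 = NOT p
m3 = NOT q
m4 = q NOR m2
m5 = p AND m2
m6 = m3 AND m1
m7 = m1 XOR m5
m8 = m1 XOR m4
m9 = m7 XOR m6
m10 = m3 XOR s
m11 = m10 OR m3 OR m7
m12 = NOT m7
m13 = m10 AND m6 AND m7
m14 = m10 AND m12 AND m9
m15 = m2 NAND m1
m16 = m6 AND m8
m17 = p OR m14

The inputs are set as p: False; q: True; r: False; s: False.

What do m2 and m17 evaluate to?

m2 = True, m17 = False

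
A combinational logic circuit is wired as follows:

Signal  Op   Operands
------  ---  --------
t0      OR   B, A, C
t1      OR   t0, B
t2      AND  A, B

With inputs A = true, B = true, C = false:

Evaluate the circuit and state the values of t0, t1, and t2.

t0 = true; t1 = true; t2 = true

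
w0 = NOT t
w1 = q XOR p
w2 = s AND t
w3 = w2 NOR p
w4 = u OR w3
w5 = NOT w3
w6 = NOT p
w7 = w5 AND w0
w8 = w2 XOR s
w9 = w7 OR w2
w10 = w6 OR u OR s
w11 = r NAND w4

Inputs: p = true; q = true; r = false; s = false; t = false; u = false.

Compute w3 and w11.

w3 = false; w11 = true

w2 = s AND t = false AND false = false
w3 = w2 NOR p = false NOR true = false
w4 = u OR w3 = false OR false = false
w11 = r NAND w4 = false NAND false = true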